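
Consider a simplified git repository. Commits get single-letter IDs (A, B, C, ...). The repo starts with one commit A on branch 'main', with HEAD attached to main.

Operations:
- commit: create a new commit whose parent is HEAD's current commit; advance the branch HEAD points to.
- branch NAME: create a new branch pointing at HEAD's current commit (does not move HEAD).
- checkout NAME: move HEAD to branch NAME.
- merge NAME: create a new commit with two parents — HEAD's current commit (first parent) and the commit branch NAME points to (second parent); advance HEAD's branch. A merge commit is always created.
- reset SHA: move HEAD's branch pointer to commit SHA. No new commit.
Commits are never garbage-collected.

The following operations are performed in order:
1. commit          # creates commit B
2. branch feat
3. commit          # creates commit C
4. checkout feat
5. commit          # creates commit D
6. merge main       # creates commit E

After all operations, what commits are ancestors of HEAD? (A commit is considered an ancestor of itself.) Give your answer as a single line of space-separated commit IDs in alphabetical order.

Answer: A B C D E

Derivation:
After op 1 (commit): HEAD=main@B [main=B]
After op 2 (branch): HEAD=main@B [feat=B main=B]
After op 3 (commit): HEAD=main@C [feat=B main=C]
After op 4 (checkout): HEAD=feat@B [feat=B main=C]
After op 5 (commit): HEAD=feat@D [feat=D main=C]
After op 6 (merge): HEAD=feat@E [feat=E main=C]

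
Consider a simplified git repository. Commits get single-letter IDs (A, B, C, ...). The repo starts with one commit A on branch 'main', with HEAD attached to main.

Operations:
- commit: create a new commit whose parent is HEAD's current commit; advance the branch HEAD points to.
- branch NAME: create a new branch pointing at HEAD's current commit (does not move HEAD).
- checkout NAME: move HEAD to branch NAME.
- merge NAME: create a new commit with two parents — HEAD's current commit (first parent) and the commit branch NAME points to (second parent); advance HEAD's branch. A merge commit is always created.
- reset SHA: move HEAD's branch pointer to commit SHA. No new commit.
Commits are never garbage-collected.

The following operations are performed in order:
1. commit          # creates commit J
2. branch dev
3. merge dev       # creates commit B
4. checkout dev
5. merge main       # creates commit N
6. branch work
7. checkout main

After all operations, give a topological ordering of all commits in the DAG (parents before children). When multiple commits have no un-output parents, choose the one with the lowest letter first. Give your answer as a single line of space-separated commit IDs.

Answer: A J B N

Derivation:
After op 1 (commit): HEAD=main@J [main=J]
After op 2 (branch): HEAD=main@J [dev=J main=J]
After op 3 (merge): HEAD=main@B [dev=J main=B]
After op 4 (checkout): HEAD=dev@J [dev=J main=B]
After op 5 (merge): HEAD=dev@N [dev=N main=B]
After op 6 (branch): HEAD=dev@N [dev=N main=B work=N]
After op 7 (checkout): HEAD=main@B [dev=N main=B work=N]
commit A: parents=[]
commit B: parents=['J', 'J']
commit J: parents=['A']
commit N: parents=['J', 'B']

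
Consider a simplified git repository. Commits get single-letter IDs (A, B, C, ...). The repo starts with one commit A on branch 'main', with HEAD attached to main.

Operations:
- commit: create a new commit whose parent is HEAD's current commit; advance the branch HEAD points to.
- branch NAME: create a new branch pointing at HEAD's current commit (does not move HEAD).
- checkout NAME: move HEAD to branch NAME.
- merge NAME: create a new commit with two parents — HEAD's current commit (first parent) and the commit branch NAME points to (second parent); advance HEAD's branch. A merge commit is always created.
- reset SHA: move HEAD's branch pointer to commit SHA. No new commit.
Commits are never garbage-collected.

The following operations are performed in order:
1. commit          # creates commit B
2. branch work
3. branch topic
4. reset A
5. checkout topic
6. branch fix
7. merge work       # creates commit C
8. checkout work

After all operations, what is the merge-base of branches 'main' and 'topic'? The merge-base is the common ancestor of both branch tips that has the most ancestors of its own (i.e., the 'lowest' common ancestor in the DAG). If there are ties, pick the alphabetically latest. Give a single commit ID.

After op 1 (commit): HEAD=main@B [main=B]
After op 2 (branch): HEAD=main@B [main=B work=B]
After op 3 (branch): HEAD=main@B [main=B topic=B work=B]
After op 4 (reset): HEAD=main@A [main=A topic=B work=B]
After op 5 (checkout): HEAD=topic@B [main=A topic=B work=B]
After op 6 (branch): HEAD=topic@B [fix=B main=A topic=B work=B]
After op 7 (merge): HEAD=topic@C [fix=B main=A topic=C work=B]
After op 8 (checkout): HEAD=work@B [fix=B main=A topic=C work=B]
ancestors(main=A): ['A']
ancestors(topic=C): ['A', 'B', 'C']
common: ['A']

Answer: A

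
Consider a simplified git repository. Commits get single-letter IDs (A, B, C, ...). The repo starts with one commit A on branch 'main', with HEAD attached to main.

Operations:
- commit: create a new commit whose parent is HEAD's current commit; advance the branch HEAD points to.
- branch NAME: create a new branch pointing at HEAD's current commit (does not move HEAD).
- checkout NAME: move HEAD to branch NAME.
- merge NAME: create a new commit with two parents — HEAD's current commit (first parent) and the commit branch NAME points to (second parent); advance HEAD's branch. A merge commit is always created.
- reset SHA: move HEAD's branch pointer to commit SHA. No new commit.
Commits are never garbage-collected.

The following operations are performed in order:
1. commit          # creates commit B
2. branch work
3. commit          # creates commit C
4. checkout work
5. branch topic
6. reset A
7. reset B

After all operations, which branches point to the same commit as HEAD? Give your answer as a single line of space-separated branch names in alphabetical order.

Answer: topic work

Derivation:
After op 1 (commit): HEAD=main@B [main=B]
After op 2 (branch): HEAD=main@B [main=B work=B]
After op 3 (commit): HEAD=main@C [main=C work=B]
After op 4 (checkout): HEAD=work@B [main=C work=B]
After op 5 (branch): HEAD=work@B [main=C topic=B work=B]
After op 6 (reset): HEAD=work@A [main=C topic=B work=A]
After op 7 (reset): HEAD=work@B [main=C topic=B work=B]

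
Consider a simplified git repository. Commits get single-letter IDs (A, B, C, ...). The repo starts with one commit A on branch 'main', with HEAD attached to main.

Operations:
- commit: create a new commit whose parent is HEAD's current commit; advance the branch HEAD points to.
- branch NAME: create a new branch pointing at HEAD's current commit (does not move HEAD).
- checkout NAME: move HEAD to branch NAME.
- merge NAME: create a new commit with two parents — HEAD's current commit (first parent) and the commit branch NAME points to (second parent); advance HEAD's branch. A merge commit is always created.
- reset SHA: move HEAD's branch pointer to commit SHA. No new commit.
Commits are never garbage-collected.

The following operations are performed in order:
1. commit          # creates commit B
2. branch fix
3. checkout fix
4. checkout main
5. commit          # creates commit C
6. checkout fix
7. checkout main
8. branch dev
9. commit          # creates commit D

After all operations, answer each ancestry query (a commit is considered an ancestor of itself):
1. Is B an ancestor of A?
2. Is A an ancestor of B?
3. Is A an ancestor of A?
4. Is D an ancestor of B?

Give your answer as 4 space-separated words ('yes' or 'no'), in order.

Answer: no yes yes no

Derivation:
After op 1 (commit): HEAD=main@B [main=B]
After op 2 (branch): HEAD=main@B [fix=B main=B]
After op 3 (checkout): HEAD=fix@B [fix=B main=B]
After op 4 (checkout): HEAD=main@B [fix=B main=B]
After op 5 (commit): HEAD=main@C [fix=B main=C]
After op 6 (checkout): HEAD=fix@B [fix=B main=C]
After op 7 (checkout): HEAD=main@C [fix=B main=C]
After op 8 (branch): HEAD=main@C [dev=C fix=B main=C]
After op 9 (commit): HEAD=main@D [dev=C fix=B main=D]
ancestors(A) = {A}; B in? no
ancestors(B) = {A,B}; A in? yes
ancestors(A) = {A}; A in? yes
ancestors(B) = {A,B}; D in? no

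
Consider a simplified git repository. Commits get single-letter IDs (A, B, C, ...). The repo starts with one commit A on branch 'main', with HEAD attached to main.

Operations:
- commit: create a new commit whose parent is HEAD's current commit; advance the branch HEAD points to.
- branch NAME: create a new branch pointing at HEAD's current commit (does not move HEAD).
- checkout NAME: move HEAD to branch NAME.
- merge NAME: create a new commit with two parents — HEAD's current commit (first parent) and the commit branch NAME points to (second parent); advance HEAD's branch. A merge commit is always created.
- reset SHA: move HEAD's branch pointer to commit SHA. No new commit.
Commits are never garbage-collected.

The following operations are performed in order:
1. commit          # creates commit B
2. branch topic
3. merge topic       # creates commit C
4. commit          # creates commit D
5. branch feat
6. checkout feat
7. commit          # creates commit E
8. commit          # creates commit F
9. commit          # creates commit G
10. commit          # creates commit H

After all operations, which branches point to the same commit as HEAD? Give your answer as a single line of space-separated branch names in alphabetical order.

Answer: feat

Derivation:
After op 1 (commit): HEAD=main@B [main=B]
After op 2 (branch): HEAD=main@B [main=B topic=B]
After op 3 (merge): HEAD=main@C [main=C topic=B]
After op 4 (commit): HEAD=main@D [main=D topic=B]
After op 5 (branch): HEAD=main@D [feat=D main=D topic=B]
After op 6 (checkout): HEAD=feat@D [feat=D main=D topic=B]
After op 7 (commit): HEAD=feat@E [feat=E main=D topic=B]
After op 8 (commit): HEAD=feat@F [feat=F main=D topic=B]
After op 9 (commit): HEAD=feat@G [feat=G main=D topic=B]
After op 10 (commit): HEAD=feat@H [feat=H main=D topic=B]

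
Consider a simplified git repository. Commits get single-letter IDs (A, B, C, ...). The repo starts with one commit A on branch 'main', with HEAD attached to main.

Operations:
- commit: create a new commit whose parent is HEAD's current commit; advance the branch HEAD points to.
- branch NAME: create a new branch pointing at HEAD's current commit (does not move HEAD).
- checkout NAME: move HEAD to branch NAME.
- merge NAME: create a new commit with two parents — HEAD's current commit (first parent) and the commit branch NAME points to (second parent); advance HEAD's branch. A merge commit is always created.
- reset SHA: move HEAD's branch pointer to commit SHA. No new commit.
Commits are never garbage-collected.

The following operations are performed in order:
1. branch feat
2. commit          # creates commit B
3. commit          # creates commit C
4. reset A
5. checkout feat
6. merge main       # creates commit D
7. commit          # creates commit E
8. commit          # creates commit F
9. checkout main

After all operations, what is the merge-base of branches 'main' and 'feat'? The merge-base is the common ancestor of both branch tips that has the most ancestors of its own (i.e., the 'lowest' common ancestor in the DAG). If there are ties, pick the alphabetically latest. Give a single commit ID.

Answer: A

Derivation:
After op 1 (branch): HEAD=main@A [feat=A main=A]
After op 2 (commit): HEAD=main@B [feat=A main=B]
After op 3 (commit): HEAD=main@C [feat=A main=C]
After op 4 (reset): HEAD=main@A [feat=A main=A]
After op 5 (checkout): HEAD=feat@A [feat=A main=A]
After op 6 (merge): HEAD=feat@D [feat=D main=A]
After op 7 (commit): HEAD=feat@E [feat=E main=A]
After op 8 (commit): HEAD=feat@F [feat=F main=A]
After op 9 (checkout): HEAD=main@A [feat=F main=A]
ancestors(main=A): ['A']
ancestors(feat=F): ['A', 'D', 'E', 'F']
common: ['A']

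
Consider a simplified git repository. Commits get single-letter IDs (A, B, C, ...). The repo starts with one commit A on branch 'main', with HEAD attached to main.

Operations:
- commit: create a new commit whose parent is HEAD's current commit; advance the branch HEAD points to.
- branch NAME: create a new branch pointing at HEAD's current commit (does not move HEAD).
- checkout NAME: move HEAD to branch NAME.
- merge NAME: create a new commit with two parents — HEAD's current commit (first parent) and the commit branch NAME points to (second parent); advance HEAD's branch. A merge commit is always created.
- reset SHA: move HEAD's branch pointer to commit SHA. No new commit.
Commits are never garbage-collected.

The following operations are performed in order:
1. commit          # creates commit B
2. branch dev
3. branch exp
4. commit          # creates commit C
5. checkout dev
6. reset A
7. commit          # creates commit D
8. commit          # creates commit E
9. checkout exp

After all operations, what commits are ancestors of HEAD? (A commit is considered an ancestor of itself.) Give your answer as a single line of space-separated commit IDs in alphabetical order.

Answer: A B

Derivation:
After op 1 (commit): HEAD=main@B [main=B]
After op 2 (branch): HEAD=main@B [dev=B main=B]
After op 3 (branch): HEAD=main@B [dev=B exp=B main=B]
After op 4 (commit): HEAD=main@C [dev=B exp=B main=C]
After op 5 (checkout): HEAD=dev@B [dev=B exp=B main=C]
After op 6 (reset): HEAD=dev@A [dev=A exp=B main=C]
After op 7 (commit): HEAD=dev@D [dev=D exp=B main=C]
After op 8 (commit): HEAD=dev@E [dev=E exp=B main=C]
After op 9 (checkout): HEAD=exp@B [dev=E exp=B main=C]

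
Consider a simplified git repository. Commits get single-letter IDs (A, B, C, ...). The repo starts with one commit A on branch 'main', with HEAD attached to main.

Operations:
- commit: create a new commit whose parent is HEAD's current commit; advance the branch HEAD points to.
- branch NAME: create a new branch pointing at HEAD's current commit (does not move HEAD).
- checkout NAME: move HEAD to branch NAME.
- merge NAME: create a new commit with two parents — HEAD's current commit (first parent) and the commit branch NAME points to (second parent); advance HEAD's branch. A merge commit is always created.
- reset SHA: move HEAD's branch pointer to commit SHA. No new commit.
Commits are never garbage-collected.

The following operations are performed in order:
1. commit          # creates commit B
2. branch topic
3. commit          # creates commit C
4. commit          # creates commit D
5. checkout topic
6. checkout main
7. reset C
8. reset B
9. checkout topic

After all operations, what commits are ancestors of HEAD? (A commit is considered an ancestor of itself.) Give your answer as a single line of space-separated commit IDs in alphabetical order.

After op 1 (commit): HEAD=main@B [main=B]
After op 2 (branch): HEAD=main@B [main=B topic=B]
After op 3 (commit): HEAD=main@C [main=C topic=B]
After op 4 (commit): HEAD=main@D [main=D topic=B]
After op 5 (checkout): HEAD=topic@B [main=D topic=B]
After op 6 (checkout): HEAD=main@D [main=D topic=B]
After op 7 (reset): HEAD=main@C [main=C topic=B]
After op 8 (reset): HEAD=main@B [main=B topic=B]
After op 9 (checkout): HEAD=topic@B [main=B topic=B]

Answer: A B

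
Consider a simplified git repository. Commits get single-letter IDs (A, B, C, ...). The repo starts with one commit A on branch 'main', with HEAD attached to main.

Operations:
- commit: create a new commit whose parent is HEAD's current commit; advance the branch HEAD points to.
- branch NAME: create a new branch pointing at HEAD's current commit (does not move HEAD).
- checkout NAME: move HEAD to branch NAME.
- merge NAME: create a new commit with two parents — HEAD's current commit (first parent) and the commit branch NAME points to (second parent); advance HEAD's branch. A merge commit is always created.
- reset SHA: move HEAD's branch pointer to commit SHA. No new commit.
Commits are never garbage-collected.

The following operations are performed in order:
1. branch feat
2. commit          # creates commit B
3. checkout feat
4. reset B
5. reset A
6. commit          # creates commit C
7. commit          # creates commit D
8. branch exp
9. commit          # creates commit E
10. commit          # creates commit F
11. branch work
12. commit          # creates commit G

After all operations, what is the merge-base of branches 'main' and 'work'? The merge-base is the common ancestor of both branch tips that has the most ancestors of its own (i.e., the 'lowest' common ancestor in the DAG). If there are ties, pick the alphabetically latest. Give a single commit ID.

After op 1 (branch): HEAD=main@A [feat=A main=A]
After op 2 (commit): HEAD=main@B [feat=A main=B]
After op 3 (checkout): HEAD=feat@A [feat=A main=B]
After op 4 (reset): HEAD=feat@B [feat=B main=B]
After op 5 (reset): HEAD=feat@A [feat=A main=B]
After op 6 (commit): HEAD=feat@C [feat=C main=B]
After op 7 (commit): HEAD=feat@D [feat=D main=B]
After op 8 (branch): HEAD=feat@D [exp=D feat=D main=B]
After op 9 (commit): HEAD=feat@E [exp=D feat=E main=B]
After op 10 (commit): HEAD=feat@F [exp=D feat=F main=B]
After op 11 (branch): HEAD=feat@F [exp=D feat=F main=B work=F]
After op 12 (commit): HEAD=feat@G [exp=D feat=G main=B work=F]
ancestors(main=B): ['A', 'B']
ancestors(work=F): ['A', 'C', 'D', 'E', 'F']
common: ['A']

Answer: A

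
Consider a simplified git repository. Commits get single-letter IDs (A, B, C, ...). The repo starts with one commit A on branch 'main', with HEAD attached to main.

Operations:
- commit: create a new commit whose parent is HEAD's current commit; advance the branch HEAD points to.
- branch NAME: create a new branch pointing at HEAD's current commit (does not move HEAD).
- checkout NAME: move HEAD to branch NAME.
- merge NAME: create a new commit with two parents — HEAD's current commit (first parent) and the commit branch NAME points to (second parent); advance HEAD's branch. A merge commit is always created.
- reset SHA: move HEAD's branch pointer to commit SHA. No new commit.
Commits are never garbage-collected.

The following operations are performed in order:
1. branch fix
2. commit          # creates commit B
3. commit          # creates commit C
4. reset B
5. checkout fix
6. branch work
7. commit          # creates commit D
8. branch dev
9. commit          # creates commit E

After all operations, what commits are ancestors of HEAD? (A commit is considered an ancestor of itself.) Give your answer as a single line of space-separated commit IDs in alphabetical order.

Answer: A D E

Derivation:
After op 1 (branch): HEAD=main@A [fix=A main=A]
After op 2 (commit): HEAD=main@B [fix=A main=B]
After op 3 (commit): HEAD=main@C [fix=A main=C]
After op 4 (reset): HEAD=main@B [fix=A main=B]
After op 5 (checkout): HEAD=fix@A [fix=A main=B]
After op 6 (branch): HEAD=fix@A [fix=A main=B work=A]
After op 7 (commit): HEAD=fix@D [fix=D main=B work=A]
After op 8 (branch): HEAD=fix@D [dev=D fix=D main=B work=A]
After op 9 (commit): HEAD=fix@E [dev=D fix=E main=B work=A]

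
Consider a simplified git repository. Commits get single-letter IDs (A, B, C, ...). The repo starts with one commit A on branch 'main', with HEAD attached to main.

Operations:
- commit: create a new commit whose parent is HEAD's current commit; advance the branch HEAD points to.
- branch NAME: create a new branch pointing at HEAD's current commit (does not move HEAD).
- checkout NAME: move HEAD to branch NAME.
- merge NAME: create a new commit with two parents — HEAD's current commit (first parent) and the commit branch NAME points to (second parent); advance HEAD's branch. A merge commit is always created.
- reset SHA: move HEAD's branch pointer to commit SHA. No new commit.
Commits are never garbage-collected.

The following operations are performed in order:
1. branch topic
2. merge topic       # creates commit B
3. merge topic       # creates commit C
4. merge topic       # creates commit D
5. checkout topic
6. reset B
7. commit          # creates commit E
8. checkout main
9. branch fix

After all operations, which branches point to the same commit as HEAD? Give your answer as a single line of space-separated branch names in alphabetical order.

After op 1 (branch): HEAD=main@A [main=A topic=A]
After op 2 (merge): HEAD=main@B [main=B topic=A]
After op 3 (merge): HEAD=main@C [main=C topic=A]
After op 4 (merge): HEAD=main@D [main=D topic=A]
After op 5 (checkout): HEAD=topic@A [main=D topic=A]
After op 6 (reset): HEAD=topic@B [main=D topic=B]
After op 7 (commit): HEAD=topic@E [main=D topic=E]
After op 8 (checkout): HEAD=main@D [main=D topic=E]
After op 9 (branch): HEAD=main@D [fix=D main=D topic=E]

Answer: fix main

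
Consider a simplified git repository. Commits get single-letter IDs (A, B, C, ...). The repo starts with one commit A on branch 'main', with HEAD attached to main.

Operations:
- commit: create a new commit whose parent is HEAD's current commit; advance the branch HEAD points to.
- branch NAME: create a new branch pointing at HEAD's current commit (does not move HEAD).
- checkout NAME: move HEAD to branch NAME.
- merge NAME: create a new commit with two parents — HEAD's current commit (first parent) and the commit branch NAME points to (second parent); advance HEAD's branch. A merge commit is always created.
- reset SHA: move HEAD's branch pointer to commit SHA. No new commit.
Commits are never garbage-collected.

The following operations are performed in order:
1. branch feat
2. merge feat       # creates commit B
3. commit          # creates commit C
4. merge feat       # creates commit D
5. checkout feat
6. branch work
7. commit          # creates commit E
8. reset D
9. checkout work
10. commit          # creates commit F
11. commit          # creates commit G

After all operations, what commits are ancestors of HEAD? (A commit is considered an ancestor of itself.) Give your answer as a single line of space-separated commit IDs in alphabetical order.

Answer: A F G

Derivation:
After op 1 (branch): HEAD=main@A [feat=A main=A]
After op 2 (merge): HEAD=main@B [feat=A main=B]
After op 3 (commit): HEAD=main@C [feat=A main=C]
After op 4 (merge): HEAD=main@D [feat=A main=D]
After op 5 (checkout): HEAD=feat@A [feat=A main=D]
After op 6 (branch): HEAD=feat@A [feat=A main=D work=A]
After op 7 (commit): HEAD=feat@E [feat=E main=D work=A]
After op 8 (reset): HEAD=feat@D [feat=D main=D work=A]
After op 9 (checkout): HEAD=work@A [feat=D main=D work=A]
After op 10 (commit): HEAD=work@F [feat=D main=D work=F]
After op 11 (commit): HEAD=work@G [feat=D main=D work=G]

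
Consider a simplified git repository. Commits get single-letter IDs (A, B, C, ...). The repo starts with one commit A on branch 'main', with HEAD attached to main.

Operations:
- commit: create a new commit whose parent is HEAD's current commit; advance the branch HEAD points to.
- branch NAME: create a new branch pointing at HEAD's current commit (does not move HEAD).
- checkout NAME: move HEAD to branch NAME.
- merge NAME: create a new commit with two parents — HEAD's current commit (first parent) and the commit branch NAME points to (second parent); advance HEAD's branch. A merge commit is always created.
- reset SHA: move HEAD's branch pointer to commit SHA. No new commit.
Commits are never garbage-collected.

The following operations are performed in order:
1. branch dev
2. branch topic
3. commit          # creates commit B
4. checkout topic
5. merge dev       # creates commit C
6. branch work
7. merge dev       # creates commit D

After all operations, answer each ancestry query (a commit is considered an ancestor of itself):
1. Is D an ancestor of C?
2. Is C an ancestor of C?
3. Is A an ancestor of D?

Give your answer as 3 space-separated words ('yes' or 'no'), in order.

Answer: no yes yes

Derivation:
After op 1 (branch): HEAD=main@A [dev=A main=A]
After op 2 (branch): HEAD=main@A [dev=A main=A topic=A]
After op 3 (commit): HEAD=main@B [dev=A main=B topic=A]
After op 4 (checkout): HEAD=topic@A [dev=A main=B topic=A]
After op 5 (merge): HEAD=topic@C [dev=A main=B topic=C]
After op 6 (branch): HEAD=topic@C [dev=A main=B topic=C work=C]
After op 7 (merge): HEAD=topic@D [dev=A main=B topic=D work=C]
ancestors(C) = {A,C}; D in? no
ancestors(C) = {A,C}; C in? yes
ancestors(D) = {A,C,D}; A in? yes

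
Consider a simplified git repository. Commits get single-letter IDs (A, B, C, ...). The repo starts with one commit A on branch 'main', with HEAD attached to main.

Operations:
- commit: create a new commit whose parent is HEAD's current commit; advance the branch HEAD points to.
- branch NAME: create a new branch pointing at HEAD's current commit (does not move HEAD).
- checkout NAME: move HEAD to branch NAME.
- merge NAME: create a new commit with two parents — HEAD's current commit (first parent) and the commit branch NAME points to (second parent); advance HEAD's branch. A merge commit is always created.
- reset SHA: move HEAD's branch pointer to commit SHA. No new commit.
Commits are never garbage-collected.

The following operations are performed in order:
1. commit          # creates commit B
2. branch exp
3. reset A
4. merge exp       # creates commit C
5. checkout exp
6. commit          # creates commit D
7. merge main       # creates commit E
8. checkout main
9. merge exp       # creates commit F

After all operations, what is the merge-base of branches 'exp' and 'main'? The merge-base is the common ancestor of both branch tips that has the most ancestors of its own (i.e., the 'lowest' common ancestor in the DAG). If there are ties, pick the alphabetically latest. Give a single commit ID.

After op 1 (commit): HEAD=main@B [main=B]
After op 2 (branch): HEAD=main@B [exp=B main=B]
After op 3 (reset): HEAD=main@A [exp=B main=A]
After op 4 (merge): HEAD=main@C [exp=B main=C]
After op 5 (checkout): HEAD=exp@B [exp=B main=C]
After op 6 (commit): HEAD=exp@D [exp=D main=C]
After op 7 (merge): HEAD=exp@E [exp=E main=C]
After op 8 (checkout): HEAD=main@C [exp=E main=C]
After op 9 (merge): HEAD=main@F [exp=E main=F]
ancestors(exp=E): ['A', 'B', 'C', 'D', 'E']
ancestors(main=F): ['A', 'B', 'C', 'D', 'E', 'F']
common: ['A', 'B', 'C', 'D', 'E']

Answer: E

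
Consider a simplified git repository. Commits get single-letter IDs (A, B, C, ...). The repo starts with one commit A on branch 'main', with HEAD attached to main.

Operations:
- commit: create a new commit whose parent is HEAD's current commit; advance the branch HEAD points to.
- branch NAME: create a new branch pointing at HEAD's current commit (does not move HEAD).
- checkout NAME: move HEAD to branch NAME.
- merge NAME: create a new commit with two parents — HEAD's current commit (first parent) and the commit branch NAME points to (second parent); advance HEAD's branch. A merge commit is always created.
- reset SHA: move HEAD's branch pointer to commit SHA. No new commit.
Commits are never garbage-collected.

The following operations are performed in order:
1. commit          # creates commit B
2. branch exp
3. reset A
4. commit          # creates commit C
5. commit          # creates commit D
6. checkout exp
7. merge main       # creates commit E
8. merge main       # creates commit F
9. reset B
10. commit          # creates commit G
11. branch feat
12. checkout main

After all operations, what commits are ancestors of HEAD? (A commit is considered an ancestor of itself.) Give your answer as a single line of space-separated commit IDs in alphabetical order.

After op 1 (commit): HEAD=main@B [main=B]
After op 2 (branch): HEAD=main@B [exp=B main=B]
After op 3 (reset): HEAD=main@A [exp=B main=A]
After op 4 (commit): HEAD=main@C [exp=B main=C]
After op 5 (commit): HEAD=main@D [exp=B main=D]
After op 6 (checkout): HEAD=exp@B [exp=B main=D]
After op 7 (merge): HEAD=exp@E [exp=E main=D]
After op 8 (merge): HEAD=exp@F [exp=F main=D]
After op 9 (reset): HEAD=exp@B [exp=B main=D]
After op 10 (commit): HEAD=exp@G [exp=G main=D]
After op 11 (branch): HEAD=exp@G [exp=G feat=G main=D]
After op 12 (checkout): HEAD=main@D [exp=G feat=G main=D]

Answer: A C D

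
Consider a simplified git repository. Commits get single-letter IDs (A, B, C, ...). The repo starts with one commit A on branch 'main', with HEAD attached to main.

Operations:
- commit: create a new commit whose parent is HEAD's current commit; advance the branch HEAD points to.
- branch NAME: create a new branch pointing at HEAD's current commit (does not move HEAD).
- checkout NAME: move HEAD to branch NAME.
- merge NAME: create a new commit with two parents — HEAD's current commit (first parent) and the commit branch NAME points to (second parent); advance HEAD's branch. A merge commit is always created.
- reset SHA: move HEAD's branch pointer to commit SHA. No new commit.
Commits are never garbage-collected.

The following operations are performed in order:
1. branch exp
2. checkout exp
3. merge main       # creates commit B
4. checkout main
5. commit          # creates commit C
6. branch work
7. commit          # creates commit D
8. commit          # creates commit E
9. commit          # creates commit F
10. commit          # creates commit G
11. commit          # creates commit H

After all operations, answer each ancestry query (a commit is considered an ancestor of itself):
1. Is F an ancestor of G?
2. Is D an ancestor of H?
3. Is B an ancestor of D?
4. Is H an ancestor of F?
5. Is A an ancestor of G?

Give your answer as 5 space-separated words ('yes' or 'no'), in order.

After op 1 (branch): HEAD=main@A [exp=A main=A]
After op 2 (checkout): HEAD=exp@A [exp=A main=A]
After op 3 (merge): HEAD=exp@B [exp=B main=A]
After op 4 (checkout): HEAD=main@A [exp=B main=A]
After op 5 (commit): HEAD=main@C [exp=B main=C]
After op 6 (branch): HEAD=main@C [exp=B main=C work=C]
After op 7 (commit): HEAD=main@D [exp=B main=D work=C]
After op 8 (commit): HEAD=main@E [exp=B main=E work=C]
After op 9 (commit): HEAD=main@F [exp=B main=F work=C]
After op 10 (commit): HEAD=main@G [exp=B main=G work=C]
After op 11 (commit): HEAD=main@H [exp=B main=H work=C]
ancestors(G) = {A,C,D,E,F,G}; F in? yes
ancestors(H) = {A,C,D,E,F,G,H}; D in? yes
ancestors(D) = {A,C,D}; B in? no
ancestors(F) = {A,C,D,E,F}; H in? no
ancestors(G) = {A,C,D,E,F,G}; A in? yes

Answer: yes yes no no yes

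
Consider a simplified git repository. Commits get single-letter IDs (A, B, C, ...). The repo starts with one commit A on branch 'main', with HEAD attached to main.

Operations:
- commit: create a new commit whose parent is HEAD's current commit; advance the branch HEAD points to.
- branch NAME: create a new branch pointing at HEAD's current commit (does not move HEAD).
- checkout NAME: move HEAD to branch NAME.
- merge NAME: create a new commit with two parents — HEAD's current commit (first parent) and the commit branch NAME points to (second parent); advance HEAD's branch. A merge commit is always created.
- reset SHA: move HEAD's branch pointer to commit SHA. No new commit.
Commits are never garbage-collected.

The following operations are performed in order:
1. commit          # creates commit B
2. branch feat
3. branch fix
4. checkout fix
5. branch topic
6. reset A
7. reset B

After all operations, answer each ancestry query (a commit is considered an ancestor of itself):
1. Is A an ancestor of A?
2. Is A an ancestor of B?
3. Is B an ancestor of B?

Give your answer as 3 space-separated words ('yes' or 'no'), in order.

Answer: yes yes yes

Derivation:
After op 1 (commit): HEAD=main@B [main=B]
After op 2 (branch): HEAD=main@B [feat=B main=B]
After op 3 (branch): HEAD=main@B [feat=B fix=B main=B]
After op 4 (checkout): HEAD=fix@B [feat=B fix=B main=B]
After op 5 (branch): HEAD=fix@B [feat=B fix=B main=B topic=B]
After op 6 (reset): HEAD=fix@A [feat=B fix=A main=B topic=B]
After op 7 (reset): HEAD=fix@B [feat=B fix=B main=B topic=B]
ancestors(A) = {A}; A in? yes
ancestors(B) = {A,B}; A in? yes
ancestors(B) = {A,B}; B in? yes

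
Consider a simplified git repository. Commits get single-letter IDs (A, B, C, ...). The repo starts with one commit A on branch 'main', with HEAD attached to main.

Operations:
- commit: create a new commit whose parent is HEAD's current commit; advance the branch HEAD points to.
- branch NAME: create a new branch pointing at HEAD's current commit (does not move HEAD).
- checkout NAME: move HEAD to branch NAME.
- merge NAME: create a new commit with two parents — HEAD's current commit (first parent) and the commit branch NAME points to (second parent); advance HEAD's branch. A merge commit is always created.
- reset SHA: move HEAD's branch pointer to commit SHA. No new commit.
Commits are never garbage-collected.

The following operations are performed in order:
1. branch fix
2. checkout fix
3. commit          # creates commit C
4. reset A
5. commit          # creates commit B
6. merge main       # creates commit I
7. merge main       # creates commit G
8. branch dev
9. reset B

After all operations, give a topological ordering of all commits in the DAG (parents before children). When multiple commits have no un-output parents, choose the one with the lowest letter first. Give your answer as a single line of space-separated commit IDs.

Answer: A B C I G

Derivation:
After op 1 (branch): HEAD=main@A [fix=A main=A]
After op 2 (checkout): HEAD=fix@A [fix=A main=A]
After op 3 (commit): HEAD=fix@C [fix=C main=A]
After op 4 (reset): HEAD=fix@A [fix=A main=A]
After op 5 (commit): HEAD=fix@B [fix=B main=A]
After op 6 (merge): HEAD=fix@I [fix=I main=A]
After op 7 (merge): HEAD=fix@G [fix=G main=A]
After op 8 (branch): HEAD=fix@G [dev=G fix=G main=A]
After op 9 (reset): HEAD=fix@B [dev=G fix=B main=A]
commit A: parents=[]
commit B: parents=['A']
commit C: parents=['A']
commit G: parents=['I', 'A']
commit I: parents=['B', 'A']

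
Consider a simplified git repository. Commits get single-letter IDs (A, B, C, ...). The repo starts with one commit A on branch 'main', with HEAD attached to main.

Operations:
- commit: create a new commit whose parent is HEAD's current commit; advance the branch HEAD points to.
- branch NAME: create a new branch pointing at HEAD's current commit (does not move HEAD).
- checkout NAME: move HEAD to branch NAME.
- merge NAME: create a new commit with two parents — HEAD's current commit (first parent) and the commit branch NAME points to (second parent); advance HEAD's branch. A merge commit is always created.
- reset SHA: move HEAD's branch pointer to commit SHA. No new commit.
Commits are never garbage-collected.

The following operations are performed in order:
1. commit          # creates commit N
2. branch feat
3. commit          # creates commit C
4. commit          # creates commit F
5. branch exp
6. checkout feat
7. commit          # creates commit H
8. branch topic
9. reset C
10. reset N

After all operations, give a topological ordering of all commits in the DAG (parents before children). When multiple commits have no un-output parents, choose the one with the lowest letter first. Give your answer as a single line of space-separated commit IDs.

After op 1 (commit): HEAD=main@N [main=N]
After op 2 (branch): HEAD=main@N [feat=N main=N]
After op 3 (commit): HEAD=main@C [feat=N main=C]
After op 4 (commit): HEAD=main@F [feat=N main=F]
After op 5 (branch): HEAD=main@F [exp=F feat=N main=F]
After op 6 (checkout): HEAD=feat@N [exp=F feat=N main=F]
After op 7 (commit): HEAD=feat@H [exp=F feat=H main=F]
After op 8 (branch): HEAD=feat@H [exp=F feat=H main=F topic=H]
After op 9 (reset): HEAD=feat@C [exp=F feat=C main=F topic=H]
After op 10 (reset): HEAD=feat@N [exp=F feat=N main=F topic=H]
commit A: parents=[]
commit C: parents=['N']
commit F: parents=['C']
commit H: parents=['N']
commit N: parents=['A']

Answer: A N C F H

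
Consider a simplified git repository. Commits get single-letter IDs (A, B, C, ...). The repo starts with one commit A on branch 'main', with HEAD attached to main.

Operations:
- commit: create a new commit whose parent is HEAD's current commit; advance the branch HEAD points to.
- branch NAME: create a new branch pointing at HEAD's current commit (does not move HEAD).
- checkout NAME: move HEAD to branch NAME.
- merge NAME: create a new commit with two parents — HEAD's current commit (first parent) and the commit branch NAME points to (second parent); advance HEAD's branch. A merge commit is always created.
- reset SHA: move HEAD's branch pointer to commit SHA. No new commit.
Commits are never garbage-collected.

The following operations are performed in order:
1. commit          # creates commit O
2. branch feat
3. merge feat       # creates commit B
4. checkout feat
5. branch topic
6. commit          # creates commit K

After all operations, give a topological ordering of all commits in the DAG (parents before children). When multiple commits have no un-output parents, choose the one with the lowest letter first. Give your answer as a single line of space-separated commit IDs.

Answer: A O B K

Derivation:
After op 1 (commit): HEAD=main@O [main=O]
After op 2 (branch): HEAD=main@O [feat=O main=O]
After op 3 (merge): HEAD=main@B [feat=O main=B]
After op 4 (checkout): HEAD=feat@O [feat=O main=B]
After op 5 (branch): HEAD=feat@O [feat=O main=B topic=O]
After op 6 (commit): HEAD=feat@K [feat=K main=B topic=O]
commit A: parents=[]
commit B: parents=['O', 'O']
commit K: parents=['O']
commit O: parents=['A']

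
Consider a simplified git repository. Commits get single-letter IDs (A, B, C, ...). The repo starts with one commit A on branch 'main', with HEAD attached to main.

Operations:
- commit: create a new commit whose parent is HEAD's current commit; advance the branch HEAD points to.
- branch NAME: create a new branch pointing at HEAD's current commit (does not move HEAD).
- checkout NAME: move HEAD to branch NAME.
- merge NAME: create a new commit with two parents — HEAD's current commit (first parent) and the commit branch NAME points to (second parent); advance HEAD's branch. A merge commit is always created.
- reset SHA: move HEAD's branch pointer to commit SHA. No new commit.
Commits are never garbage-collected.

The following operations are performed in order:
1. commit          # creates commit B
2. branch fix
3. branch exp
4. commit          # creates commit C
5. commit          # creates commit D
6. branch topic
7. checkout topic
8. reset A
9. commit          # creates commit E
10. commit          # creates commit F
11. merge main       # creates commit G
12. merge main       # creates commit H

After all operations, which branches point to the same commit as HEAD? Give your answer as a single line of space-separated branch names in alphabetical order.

Answer: topic

Derivation:
After op 1 (commit): HEAD=main@B [main=B]
After op 2 (branch): HEAD=main@B [fix=B main=B]
After op 3 (branch): HEAD=main@B [exp=B fix=B main=B]
After op 4 (commit): HEAD=main@C [exp=B fix=B main=C]
After op 5 (commit): HEAD=main@D [exp=B fix=B main=D]
After op 6 (branch): HEAD=main@D [exp=B fix=B main=D topic=D]
After op 7 (checkout): HEAD=topic@D [exp=B fix=B main=D topic=D]
After op 8 (reset): HEAD=topic@A [exp=B fix=B main=D topic=A]
After op 9 (commit): HEAD=topic@E [exp=B fix=B main=D topic=E]
After op 10 (commit): HEAD=topic@F [exp=B fix=B main=D topic=F]
After op 11 (merge): HEAD=topic@G [exp=B fix=B main=D topic=G]
After op 12 (merge): HEAD=topic@H [exp=B fix=B main=D topic=H]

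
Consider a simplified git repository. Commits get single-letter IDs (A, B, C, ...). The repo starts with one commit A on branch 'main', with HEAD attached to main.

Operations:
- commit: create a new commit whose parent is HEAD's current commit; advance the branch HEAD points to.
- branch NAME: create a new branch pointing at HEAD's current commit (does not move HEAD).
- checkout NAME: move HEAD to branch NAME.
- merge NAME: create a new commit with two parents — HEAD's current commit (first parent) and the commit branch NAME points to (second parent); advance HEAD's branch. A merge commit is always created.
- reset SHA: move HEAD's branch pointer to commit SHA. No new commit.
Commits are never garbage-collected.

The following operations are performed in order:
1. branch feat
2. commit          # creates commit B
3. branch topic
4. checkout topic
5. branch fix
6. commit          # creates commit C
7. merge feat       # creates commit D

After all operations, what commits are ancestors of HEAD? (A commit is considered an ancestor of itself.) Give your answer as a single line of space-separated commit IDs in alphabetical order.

After op 1 (branch): HEAD=main@A [feat=A main=A]
After op 2 (commit): HEAD=main@B [feat=A main=B]
After op 3 (branch): HEAD=main@B [feat=A main=B topic=B]
After op 4 (checkout): HEAD=topic@B [feat=A main=B topic=B]
After op 5 (branch): HEAD=topic@B [feat=A fix=B main=B topic=B]
After op 6 (commit): HEAD=topic@C [feat=A fix=B main=B topic=C]
After op 7 (merge): HEAD=topic@D [feat=A fix=B main=B topic=D]

Answer: A B C D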